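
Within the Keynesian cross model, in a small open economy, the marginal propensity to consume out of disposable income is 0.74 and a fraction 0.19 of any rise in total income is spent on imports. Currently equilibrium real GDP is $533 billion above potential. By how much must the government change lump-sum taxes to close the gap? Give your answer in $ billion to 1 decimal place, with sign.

+$324.1 billion

Spending multiplier = 1/(1 − c + m) = 1/(1 − 0.74 + 0.19) = 1/0.45 ≈ 2.222.
Tax multiplier = −c·k = −0.74/0.45 ≈ −1.644. Need ΔY = −$533 billion, so ΔT = ΔY/(−c·k) = −(−$533 billion) × 0.45 / 0.74 ≈ +$324.1 billion.
The government should raise lump-sum taxes by $324.1 billion.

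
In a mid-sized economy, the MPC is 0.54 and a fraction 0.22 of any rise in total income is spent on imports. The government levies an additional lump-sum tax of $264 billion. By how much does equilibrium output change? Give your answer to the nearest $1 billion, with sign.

−$210 billion

A lump-sum tax change of +$264 billion shifts disposable income by −$264 billion; first-round consumption changes by −c × ΔT = −0.54 × (+$264 billion) = −$142.56 billion.
Expenditure multiplier = 1/(1 − c + m) = 1/(1 − 0.54 + 0.22) = 1/0.68 ≈ 1.471.
The tax multiplier is −c × k ≈ −0.794, so ΔY = k × (−c·ΔT) = (−$142.56 billion) / 0.68 ≈ −$210 billion.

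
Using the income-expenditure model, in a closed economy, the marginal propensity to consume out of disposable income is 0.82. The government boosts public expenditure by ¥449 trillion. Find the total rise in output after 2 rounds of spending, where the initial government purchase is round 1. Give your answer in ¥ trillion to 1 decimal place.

Round 1 adds ΔG = ¥449 trillion; each later round is MPC = 0.82 times the previous.
After 2 rounds: 449 + 368.18 = ΔG·(1 − c^2)/(1 − c) = 449 × (1 − 0.6724)/0.18 ≈ ¥817.2 trillion.

¥817.2 trillion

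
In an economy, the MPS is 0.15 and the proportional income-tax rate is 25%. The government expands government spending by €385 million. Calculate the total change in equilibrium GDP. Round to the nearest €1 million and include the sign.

+€1,062 million

MPC = 1 − MPS = 1 − 0.15 = 0.85.
Spending multiplier = 1/(1 − c(1−t)) = 1/(1 − 0.85×0.75) = 1/0.3625 ≈ 2.759.
ΔY = k × ΔG = (+€385 million) / 0.3625 ≈ +€1,062 million.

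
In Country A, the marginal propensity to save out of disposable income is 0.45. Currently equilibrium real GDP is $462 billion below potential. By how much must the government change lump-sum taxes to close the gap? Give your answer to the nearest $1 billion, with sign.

MPC = 1 − MPS = 1 − 0.45 = 0.55.
Spending multiplier = 1/(1 − MPC) = 1/(1 − 0.55) = 1/0.45 ≈ 2.222.
Tax multiplier = −c·k = −0.55/0.45 ≈ −1.222. Need ΔY = +$462 billion, so ΔT = ΔY/(−c·k) = −(+$462 billion) × 0.45 / 0.55 = −$378 billion.
The government should cut lump-sum taxes by $378 billion.

−$378 billion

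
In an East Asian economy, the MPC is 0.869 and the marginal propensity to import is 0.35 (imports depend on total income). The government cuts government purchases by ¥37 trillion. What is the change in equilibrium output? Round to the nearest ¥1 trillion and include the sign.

−¥77 trillion

Government-spending multiplier = 1/(1 − c + m) = 1/(1 − 0.869 + 0.35) = 1/0.481 ≈ 2.079.
ΔY = k × ΔG = (−¥37 trillion) / 0.481 ≈ −¥77 trillion.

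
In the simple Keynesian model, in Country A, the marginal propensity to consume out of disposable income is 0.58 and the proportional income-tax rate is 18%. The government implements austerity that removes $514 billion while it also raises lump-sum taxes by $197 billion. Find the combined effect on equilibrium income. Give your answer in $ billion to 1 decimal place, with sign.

−$1,198.1 billion

Expenditure multiplier = 1/(1 − c(1−t)) = 1/(1 − 0.58×0.82) = 1/0.5244 ≈ 1.907.
ΔG contributes k·ΔG = (−$514 billion) / 0.5244 ≈ −$980.2 billion.
ΔT of +$197 billion changes first-round spending by −c·ΔT = −$114.26 billion, contributing k·(−c·ΔT) = (−$114.26 billion) / 0.5244 ≈ −$217.9 billion.
Net ΔY = k(ΔG − c·ΔT) = (−$628.26 billion) / 0.5244 ≈ −$1,198.1 billion.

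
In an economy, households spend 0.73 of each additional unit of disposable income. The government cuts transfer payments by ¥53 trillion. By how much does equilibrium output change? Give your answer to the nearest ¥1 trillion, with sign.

The transfer change shifts disposable income by −¥53 trillion, so first-round consumption changes by c·ΔTR = 0.73 × (−¥53 trillion) = −¥38.69 trillion.
Expenditure multiplier = 1/(1 − MPC) = 1/(1 − 0.73) = 1/0.27 ≈ 3.704.
The transfer multiplier is c × k ≈ 2.704, so ΔY = k × (c·ΔTR) = (−¥38.69 trillion) / 0.27 ≈ −¥143 trillion.

−¥143 trillion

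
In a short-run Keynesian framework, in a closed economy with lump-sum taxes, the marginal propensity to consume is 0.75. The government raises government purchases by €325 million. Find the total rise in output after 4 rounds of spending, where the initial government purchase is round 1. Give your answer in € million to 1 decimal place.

Round 1 adds ΔG = €325 million; each later round is MPC = 0.75 times the previous.
After 4 rounds: 325 + 243.75 + 182.8125 + 137.109375 = ΔG·(1 − c^4)/(1 − c) = 325 × (1 − 0.31640625)/0.25 ≈ €888.7 million.

€888.7 million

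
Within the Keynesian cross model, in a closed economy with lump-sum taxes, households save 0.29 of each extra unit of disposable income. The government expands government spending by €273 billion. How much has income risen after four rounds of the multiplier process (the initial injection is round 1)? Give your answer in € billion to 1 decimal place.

€702.2 billion

MPC = 1 − MPS = 1 − 0.29 = 0.71.
Round 1 adds ΔG = €273 billion; each later round is MPC = 0.71 times the previous.
After 4 rounds: 273 + 193.83 + 137.6193 + 97.709703 = ΔG·(1 − c^4)/(1 − c) = 273 × (1 − 0.25411681)/0.29 ≈ €702.2 billion.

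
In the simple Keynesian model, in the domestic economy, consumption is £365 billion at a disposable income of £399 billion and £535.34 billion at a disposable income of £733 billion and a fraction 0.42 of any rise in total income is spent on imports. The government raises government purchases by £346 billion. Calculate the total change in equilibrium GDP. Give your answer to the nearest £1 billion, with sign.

+£380 billion

MPC = ΔC/ΔYd = (535.34 − 365)/(733 − 399) = 170.34/334 = 0.51.
Spending multiplier = 1/(1 − c + m) = 1/(1 − 0.51 + 0.42) = 1/0.91 ≈ 1.099.
ΔY = k × ΔG = (+£346 billion) / 0.91 ≈ +£380 billion.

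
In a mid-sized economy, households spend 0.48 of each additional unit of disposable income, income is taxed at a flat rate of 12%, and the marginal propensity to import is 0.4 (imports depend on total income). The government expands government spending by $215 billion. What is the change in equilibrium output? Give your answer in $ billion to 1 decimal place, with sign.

Government-spending multiplier = 1/(1 − c(1−t) + m) = 1/(1 − 0.48×0.88 + 0.4) = 1/0.9776 ≈ 1.023.
ΔY = k × ΔG = (+$215 billion) / 0.9776 ≈ +$219.9 billion.

+$219.9 billion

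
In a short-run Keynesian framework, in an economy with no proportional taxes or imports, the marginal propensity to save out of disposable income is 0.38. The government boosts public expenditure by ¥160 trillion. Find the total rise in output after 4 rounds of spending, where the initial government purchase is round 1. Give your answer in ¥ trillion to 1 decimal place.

MPC = 1 − MPS = 1 − 0.38 = 0.62.
Round 1 adds ΔG = ¥160 trillion; each later round is MPC = 0.62 times the previous.
After 4 rounds: 160 + 99.2 + 61.504 + 38.13248 = ΔG·(1 − c^4)/(1 − c) = 160 × (1 − 0.14776336)/0.38 ≈ ¥358.8 trillion.

¥358.8 trillion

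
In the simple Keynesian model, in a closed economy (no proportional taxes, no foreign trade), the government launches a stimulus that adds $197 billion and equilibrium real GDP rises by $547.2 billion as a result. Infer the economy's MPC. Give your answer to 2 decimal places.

Implied spending multiplier k = ΔY/ΔG = 547.2/197 ≈ 2.7777.
Since k = 1/(1 − MPC), MPC = 1 − 1/k = 1 − ΔG/ΔY = 1 − 197/547.2 ≈ 0.64.

0.64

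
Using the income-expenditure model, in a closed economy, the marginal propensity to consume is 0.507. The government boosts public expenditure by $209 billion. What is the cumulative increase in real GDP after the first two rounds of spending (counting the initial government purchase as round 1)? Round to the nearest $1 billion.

Round 1 adds ΔG = $209 billion; each later round is MPC = 0.507 times the previous.
After 2 rounds: 209 + 105.963 = ΔG·(1 − c^2)/(1 − c) = 209 × (1 − 0.257049)/0.493 ≈ $315 billion.

$315 billion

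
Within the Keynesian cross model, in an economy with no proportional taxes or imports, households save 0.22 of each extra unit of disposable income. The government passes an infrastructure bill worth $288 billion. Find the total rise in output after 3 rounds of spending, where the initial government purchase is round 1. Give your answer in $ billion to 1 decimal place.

$687.9 billion

MPC = 1 − MPS = 1 − 0.22 = 0.78.
Round 1 adds ΔG = $288 billion; each later round is MPC = 0.78 times the previous.
After 3 rounds: 288 + 224.64 + 175.2192 = ΔG·(1 − c^3)/(1 − c) = 288 × (1 − 0.474552)/0.22 ≈ $687.9 billion.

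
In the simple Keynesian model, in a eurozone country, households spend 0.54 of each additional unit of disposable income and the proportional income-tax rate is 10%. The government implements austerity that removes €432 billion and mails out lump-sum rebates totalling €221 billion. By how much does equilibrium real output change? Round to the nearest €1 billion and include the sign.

−€608 billion

Expenditure multiplier = 1/(1 − c(1−t)) = 1/(1 − 0.54×0.9) = 1/0.514 ≈ 1.946.
ΔG contributes k·ΔG = (−€432 billion) / 0.514 ≈ −€840.5 billion.
ΔT of −€221 billion changes first-round spending by −c·ΔT = +€119.34 billion, contributing k·(−c·ΔT) = (+€119.34 billion) / 0.514 ≈ +€232.2 billion.
Net ΔY = k(ΔG − c·ΔT) = (−€312.66 billion) / 0.514 ≈ −€608 billion.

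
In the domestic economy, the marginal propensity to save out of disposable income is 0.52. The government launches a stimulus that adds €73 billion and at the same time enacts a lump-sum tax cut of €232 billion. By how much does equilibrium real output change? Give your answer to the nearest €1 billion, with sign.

MPC = 1 − MPS = 1 − 0.52 = 0.48.
Expenditure multiplier = 1/(1 − MPC) = 1/(1 − 0.48) = 1/0.52 ≈ 1.923.
ΔG contributes k·ΔG = (+€73 billion) / 0.52 ≈ +€140.4 billion.
ΔT of −€232 billion changes first-round spending by −c·ΔT = +€111.36 billion, contributing k·(−c·ΔT) = (+€111.36 billion) / 0.52 ≈ +€214.2 billion.
Net ΔY = k(ΔG − c·ΔT) = (+€184.36 billion) / 0.52 ≈ +€355 billion.

+€355 billion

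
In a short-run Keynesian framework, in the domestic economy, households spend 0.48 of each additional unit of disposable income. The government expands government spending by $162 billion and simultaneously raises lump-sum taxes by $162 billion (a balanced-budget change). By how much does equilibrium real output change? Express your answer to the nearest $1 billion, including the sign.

+$162 billion

Expenditure multiplier = 1/(1 − MPC) = 1/(1 − 0.48) = 1/0.52 ≈ 1.923.
ΔG contributes k·ΔG = (+$162 billion) / 0.52 ≈ +$311.5 billion.
ΔT of +$162 billion changes first-round spending by −c·ΔT = −$77.76 billion, contributing k·(−c·ΔT) = (−$77.76 billion) / 0.52 ≈ −$149.5 billion.
With ΔG = ΔT and no other leakages, the balanced-budget multiplier is 1, so ΔY = ΔG = +$162 billion.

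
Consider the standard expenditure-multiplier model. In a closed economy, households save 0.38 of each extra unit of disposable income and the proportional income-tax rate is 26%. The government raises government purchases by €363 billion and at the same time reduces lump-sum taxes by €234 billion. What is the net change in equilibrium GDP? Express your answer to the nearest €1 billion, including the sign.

MPC = 1 − MPS = 1 − 0.38 = 0.62.
Expenditure multiplier = 1/(1 − c(1−t)) = 1/(1 − 0.62×0.74) = 1/0.5412 ≈ 1.848.
ΔG contributes k·ΔG = (+€363 billion) / 0.5412 ≈ +€670.7 billion.
ΔT of −€234 billion changes first-round spending by −c·ΔT = +€145.08 billion, contributing k·(−c·ΔT) = (+€145.08 billion) / 0.5412 ≈ +€268.1 billion.
Net ΔY = k(ΔG − c·ΔT) = (+€508.08 billion) / 0.5412 ≈ +€939 billion.

+€939 billion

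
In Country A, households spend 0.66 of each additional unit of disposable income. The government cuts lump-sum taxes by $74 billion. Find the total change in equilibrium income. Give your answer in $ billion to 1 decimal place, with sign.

A lump-sum tax change of −$74 billion shifts disposable income by +$74 billion; first-round consumption changes by −c × ΔT = −0.66 × (−$74 billion) = +$48.84 billion.
Expenditure multiplier = 1/(1 − MPC) = 1/(1 − 0.66) = 1/0.34 ≈ 2.941.
The tax multiplier is −c × k ≈ −1.941, so ΔY = k × (−c·ΔT) = (+$48.84 billion) / 0.34 ≈ +$143.6 billion.

+$143.6 billion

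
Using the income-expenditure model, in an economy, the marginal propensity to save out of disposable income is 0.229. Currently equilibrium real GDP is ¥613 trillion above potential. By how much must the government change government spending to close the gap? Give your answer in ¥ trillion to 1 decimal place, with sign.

−¥140.4 trillion

MPC = 1 − MPS = 1 − 0.229 = 0.771.
Spending multiplier = 1/(1 − MPC) = 1/(1 − 0.771) = 1/0.229 ≈ 4.367.
Need ΔY = −¥613 trillion, so ΔG = ΔY/k = (−¥613 trillion) × 0.229 ≈ −¥140.4 trillion.
The government should cut government spending by ¥140.4 trillion.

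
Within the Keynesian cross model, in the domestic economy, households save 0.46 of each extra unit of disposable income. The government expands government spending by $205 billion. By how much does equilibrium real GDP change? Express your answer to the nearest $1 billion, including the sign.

MPC = 1 − MPS = 1 − 0.46 = 0.54.
Government-spending multiplier = 1/(1 − MPC) = 1/(1 − 0.54) = 1/0.46 ≈ 2.174.
ΔY = k × ΔG = (+$205 billion) / 0.46 ≈ +$446 billion.

+$446 billion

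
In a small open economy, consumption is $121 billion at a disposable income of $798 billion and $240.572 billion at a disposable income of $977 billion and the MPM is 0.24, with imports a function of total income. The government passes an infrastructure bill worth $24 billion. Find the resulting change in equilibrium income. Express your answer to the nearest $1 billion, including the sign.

MPC = ΔC/ΔYd = (240.572 − 121)/(977 − 798) = 119.572/179 = 0.668.
Spending multiplier = 1/(1 − c + m) = 1/(1 − 0.668 + 0.24) = 1/0.572 ≈ 1.748.
ΔY = k × ΔG = (+$24 billion) / 0.572 ≈ +$42 billion.

+$42 billion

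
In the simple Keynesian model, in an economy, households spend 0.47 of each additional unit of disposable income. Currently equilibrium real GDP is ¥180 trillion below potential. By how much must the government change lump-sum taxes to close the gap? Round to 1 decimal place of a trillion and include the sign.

−¥203.0 trillion

Spending multiplier = 1/(1 − MPC) = 1/(1 − 0.47) = 1/0.53 ≈ 1.887.
Tax multiplier = −c·k = −0.47/0.53 ≈ −0.887. Need ΔY = +¥180 trillion, so ΔT = ΔY/(−c·k) = −(+¥180 trillion) × 0.53 / 0.47 ≈ −¥203 trillion.
The government should cut lump-sum taxes by ¥203 trillion.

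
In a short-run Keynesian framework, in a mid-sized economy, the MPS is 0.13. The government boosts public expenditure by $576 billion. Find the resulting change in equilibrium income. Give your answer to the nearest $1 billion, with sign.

+$4,431 billion

MPC = 1 − MPS = 1 − 0.13 = 0.87.
Government-spending multiplier = 1/(1 − MPC) = 1/(1 − 0.87) = 1/0.13 ≈ 7.692.
ΔY = k × ΔG = (+$576 billion) / 0.13 ≈ +$4,431 billion.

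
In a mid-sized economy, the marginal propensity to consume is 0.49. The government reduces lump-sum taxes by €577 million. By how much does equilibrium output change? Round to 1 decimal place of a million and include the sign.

+€554.4 million

A lump-sum tax change of −€577 million shifts disposable income by +€577 million; first-round consumption changes by −c × ΔT = −0.49 × (−€577 million) = +€282.73 million.
Expenditure multiplier = 1/(1 − MPC) = 1/(1 − 0.49) = 1/0.51 ≈ 1.961.
The tax multiplier is −c × k ≈ −0.961, so ΔY = k × (−c·ΔT) = (+€282.73 million) / 0.51 ≈ +€554.4 million.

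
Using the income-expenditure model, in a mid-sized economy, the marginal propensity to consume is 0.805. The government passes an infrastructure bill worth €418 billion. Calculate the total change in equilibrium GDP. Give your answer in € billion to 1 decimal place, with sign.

Government-spending multiplier = 1/(1 − MPC) = 1/(1 − 0.805) = 1/0.195 ≈ 5.128.
ΔY = k × ΔG = (+€418 billion) / 0.195 ≈ +€2,143.6 billion.

+€2,143.6 billion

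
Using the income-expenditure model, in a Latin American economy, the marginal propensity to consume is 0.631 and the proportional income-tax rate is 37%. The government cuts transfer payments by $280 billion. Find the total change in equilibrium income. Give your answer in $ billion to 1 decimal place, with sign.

−$293.3 billion

The transfer change shifts disposable income by −$280 billion, so first-round consumption changes by c·ΔTR = 0.631 × (−$280 billion) = −$176.68 billion.
Expenditure multiplier = 1/(1 − c(1−t)) = 1/(1 − 0.631×0.63) = 1/0.60247 ≈ 1.66.
The transfer multiplier is c × k ≈ 1.047, so ΔY = k × (c·ΔTR) = (−$176.68 billion) / 0.60247 ≈ −$293.3 billion.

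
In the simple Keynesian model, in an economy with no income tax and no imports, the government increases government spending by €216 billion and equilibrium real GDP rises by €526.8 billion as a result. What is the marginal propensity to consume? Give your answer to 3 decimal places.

Implied spending multiplier k = ΔY/ΔG = 526.8/216 ≈ 2.4389.
Since k = 1/(1 − MPC), MPC = 1 − 1/k = 1 − ΔG/ΔY = 1 − 216/526.8 ≈ 0.590.

0.590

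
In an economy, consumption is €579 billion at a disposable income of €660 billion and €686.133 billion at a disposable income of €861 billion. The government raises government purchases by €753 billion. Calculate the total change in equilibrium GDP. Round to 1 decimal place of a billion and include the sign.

MPC = ΔC/ΔYd = (686.133 − 579)/(861 − 660) = 107.133/201 = 0.533.
Expenditure multiplier = 1/(1 − MPC) = 1/(1 − 0.533) = 1/0.467 ≈ 2.141.
ΔY = k × ΔG = (+€753 billion) / 0.467 ≈ +€1,612.4 billion.

+€1,612.4 billion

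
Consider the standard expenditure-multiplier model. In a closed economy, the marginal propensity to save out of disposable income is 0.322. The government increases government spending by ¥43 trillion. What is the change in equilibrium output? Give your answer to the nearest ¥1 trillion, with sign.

+¥134 trillion

MPC = 1 − MPS = 1 − 0.322 = 0.678.
Expenditure multiplier = 1/(1 − MPC) = 1/(1 − 0.678) = 1/0.322 ≈ 3.106.
ΔY = k × ΔG = (+¥43 trillion) / 0.322 ≈ +¥134 trillion.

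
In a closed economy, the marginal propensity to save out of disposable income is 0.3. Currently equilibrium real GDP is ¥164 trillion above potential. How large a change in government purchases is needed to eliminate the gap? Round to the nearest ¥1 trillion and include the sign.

MPC = 1 − MPS = 1 − 0.3 = 0.7.
Spending multiplier = 1/(1 − MPC) = 1/(1 − 0.7) = 1/0.3 ≈ 3.333.
Need ΔY = −¥164 trillion, so ΔG = ΔY/k = (−¥164 trillion) × 0.3 ≈ −¥49 trillion.
The government should cut government purchases by ¥49 trillion.

−¥49 trillion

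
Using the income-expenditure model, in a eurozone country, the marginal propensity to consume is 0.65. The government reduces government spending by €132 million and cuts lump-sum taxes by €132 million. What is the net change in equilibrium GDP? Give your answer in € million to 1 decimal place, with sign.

Expenditure multiplier = 1/(1 − MPC) = 1/(1 − 0.65) = 1/0.35 ≈ 2.857.
ΔG contributes k·ΔG = (−€132 million) / 0.35 ≈ −€377.1 million.
ΔT of −€132 million changes first-round spending by −c·ΔT = +€85.8 million, contributing k·(−c·ΔT) = (+€85.8 million) / 0.35 ≈ +€245.1 million.
With ΔG = ΔT and no other leakages, the balanced-budget multiplier is 1, so ΔY = ΔG = −€132 million.

−€132.0 million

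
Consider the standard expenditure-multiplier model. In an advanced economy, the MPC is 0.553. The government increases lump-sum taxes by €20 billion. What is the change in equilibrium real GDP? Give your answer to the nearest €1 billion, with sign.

A lump-sum tax change of +€20 billion shifts disposable income by −€20 billion; first-round consumption changes by −c × ΔT = −0.553 × (+€20 billion) = −€11.06 billion.
Expenditure multiplier = 1/(1 − MPC) = 1/(1 − 0.553) = 1/0.447 ≈ 2.237.
The tax multiplier is −c × k ≈ −1.237, so ΔY = k × (−c·ΔT) = (−€11.06 billion) / 0.447 ≈ −€25 billion.

−€25 billion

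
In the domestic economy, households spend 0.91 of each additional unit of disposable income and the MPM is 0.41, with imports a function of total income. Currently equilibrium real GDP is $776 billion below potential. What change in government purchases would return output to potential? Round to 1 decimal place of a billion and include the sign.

+$388.0 billion

Spending multiplier = 1/(1 − c + m) = 1/(1 − 0.91 + 0.41) = 1/0.5 = 2.
Need ΔY = +$776 billion, so ΔG = ΔY/k = (+$776 billion) × 0.5 = +$388 billion.
The government should increase government purchases by $388 billion.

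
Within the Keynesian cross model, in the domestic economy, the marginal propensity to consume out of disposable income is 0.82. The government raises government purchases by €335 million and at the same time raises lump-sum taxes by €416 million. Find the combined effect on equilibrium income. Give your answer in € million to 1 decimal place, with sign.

Expenditure multiplier = 1/(1 − MPC) = 1/(1 − 0.82) = 1/0.18 ≈ 5.556.
ΔG contributes k·ΔG = (+€335 million) / 0.18 ≈ +€1,861.1 million.
ΔT of +€416 million changes first-round spending by −c·ΔT = −€341.12 million, contributing k·(−c·ΔT) = (−€341.12 million) / 0.18 ≈ −€1,895.1 million.
Net ΔY = k(ΔG − c·ΔT) = (−€6.12 million) / 0.18 = −€34 million.

−€34.0 million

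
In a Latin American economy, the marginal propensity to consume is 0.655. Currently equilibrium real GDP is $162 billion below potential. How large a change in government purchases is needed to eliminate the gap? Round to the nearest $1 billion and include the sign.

Spending multiplier = 1/(1 − MPC) = 1/(1 − 0.655) = 1/0.345 ≈ 2.899.
Need ΔY = +$162 billion, so ΔG = ΔY/k = (+$162 billion) × 0.345 ≈ +$56 billion.
The government should increase government purchases by $56 billion.

+$56 billion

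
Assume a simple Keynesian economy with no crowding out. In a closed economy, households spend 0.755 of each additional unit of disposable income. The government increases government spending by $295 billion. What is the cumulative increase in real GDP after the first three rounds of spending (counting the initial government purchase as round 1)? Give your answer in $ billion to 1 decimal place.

Round 1 adds ΔG = $295 billion; each later round is MPC = 0.755 times the previous.
After 3 rounds: 295 + 222.725 + 168.157375 = ΔG·(1 − c^3)/(1 − c) = 295 × (1 − 0.430368875)/0.245 ≈ $685.9 billion.

$685.9 billion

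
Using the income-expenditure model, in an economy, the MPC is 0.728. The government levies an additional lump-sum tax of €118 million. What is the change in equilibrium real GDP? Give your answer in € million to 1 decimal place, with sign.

A lump-sum tax change of +€118 million shifts disposable income by −€118 million; first-round consumption changes by −c × ΔT = −0.728 × (+€118 million) = −€85.904 million.
Expenditure multiplier = 1/(1 − MPC) = 1/(1 − 0.728) = 1/0.272 ≈ 3.676.
The tax multiplier is −c × k ≈ −2.676, so ΔY = k × (−c·ΔT) = (−€85.904 million) / 0.272 ≈ −€315.8 million.

−€315.8 million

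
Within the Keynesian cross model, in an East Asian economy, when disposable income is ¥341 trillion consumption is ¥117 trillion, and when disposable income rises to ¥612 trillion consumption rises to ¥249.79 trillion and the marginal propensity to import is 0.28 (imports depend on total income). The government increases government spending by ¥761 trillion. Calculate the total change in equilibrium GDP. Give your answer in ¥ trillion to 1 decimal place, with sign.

+¥963.3 trillion

MPC = ΔC/ΔYd = (249.79 − 117)/(612 − 341) = 132.79/271 = 0.49.
Spending multiplier = 1/(1 − c + m) = 1/(1 − 0.49 + 0.28) = 1/0.79 ≈ 1.266.
ΔY = k × ΔG = (+¥761 trillion) / 0.79 ≈ +¥963.3 trillion.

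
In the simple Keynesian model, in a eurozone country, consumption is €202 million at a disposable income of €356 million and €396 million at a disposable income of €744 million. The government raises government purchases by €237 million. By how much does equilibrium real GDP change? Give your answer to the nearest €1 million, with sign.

+€474 million

MPC = ΔC/ΔYd = (396 − 202)/(744 − 356) = 194/388 = 0.5.
Spending multiplier = 1/(1 − MPC) = 1/(1 − 0.5) = 1/0.5 = 2.
ΔY = k × ΔG = (+€237 million) / 0.5 = +€474 million.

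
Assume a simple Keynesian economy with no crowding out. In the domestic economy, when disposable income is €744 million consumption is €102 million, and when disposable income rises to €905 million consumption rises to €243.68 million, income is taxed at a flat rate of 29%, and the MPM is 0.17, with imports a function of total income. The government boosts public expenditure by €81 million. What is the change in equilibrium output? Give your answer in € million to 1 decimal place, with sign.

MPC = ΔC/ΔYd = (243.68 − 102)/(905 − 744) = 141.68/161 = 0.88.
Expenditure multiplier = 1/(1 − c(1−t) + m) = 1/(1 − 0.88×0.71 + 0.17) = 1/0.5452 ≈ 1.834.
ΔY = k × ΔG = (+€81 million) / 0.5452 ≈ +€148.6 million.

+€148.6 million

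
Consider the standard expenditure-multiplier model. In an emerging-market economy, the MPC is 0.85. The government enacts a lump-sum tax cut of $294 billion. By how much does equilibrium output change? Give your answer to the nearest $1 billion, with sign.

+$1,666 billion

A lump-sum tax change of −$294 billion shifts disposable income by +$294 billion; first-round consumption changes by −c × ΔT = −0.85 × (−$294 billion) = +$249.9 billion.
Expenditure multiplier = 1/(1 − MPC) = 1/(1 − 0.85) = 1/0.15 ≈ 6.667.
The tax multiplier is −c × k ≈ −5.667, so ΔY = k × (−c·ΔT) = (+$249.9 billion) / 0.15 = +$1,666 billion.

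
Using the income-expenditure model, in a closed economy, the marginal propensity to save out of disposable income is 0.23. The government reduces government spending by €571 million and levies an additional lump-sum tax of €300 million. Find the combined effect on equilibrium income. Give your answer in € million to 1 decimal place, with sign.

MPC = 1 − MPS = 1 − 0.23 = 0.77.
Expenditure multiplier = 1/(1 − MPC) = 1/(1 − 0.77) = 1/0.23 ≈ 4.348.
ΔG contributes k·ΔG = (−€571 million) / 0.23 ≈ −€2,482.6 million.
ΔT of +€300 million changes first-round spending by −c·ΔT = −€231 million, contributing k·(−c·ΔT) = (−€231 million) / 0.23 ≈ −€1,004.3 million.
Net ΔY = k(ΔG − c·ΔT) = (−€802 million) / 0.23 ≈ −€3,487 million.

−€3,487.0 million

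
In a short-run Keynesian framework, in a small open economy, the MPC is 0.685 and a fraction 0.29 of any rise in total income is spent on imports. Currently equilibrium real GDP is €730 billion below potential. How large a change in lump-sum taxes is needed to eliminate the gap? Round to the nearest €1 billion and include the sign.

Spending multiplier = 1/(1 − c + m) = 1/(1 − 0.685 + 0.29) = 1/0.605 ≈ 1.653.
Tax multiplier = −c·k = −0.685/0.605 ≈ −1.132. Need ΔY = +€730 billion, so ΔT = ΔY/(−c·k) = −(+€730 billion) × 0.605 / 0.685 ≈ −€645 billion.
The government should cut lump-sum taxes by €645 billion.

−€645 billion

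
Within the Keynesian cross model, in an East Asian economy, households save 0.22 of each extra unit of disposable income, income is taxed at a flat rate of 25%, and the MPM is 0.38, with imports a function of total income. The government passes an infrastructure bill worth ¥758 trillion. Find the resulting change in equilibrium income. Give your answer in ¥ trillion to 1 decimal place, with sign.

+¥953.5 trillion

MPC = 1 − MPS = 1 − 0.22 = 0.78.
Spending multiplier = 1/(1 − c(1−t) + m) = 1/(1 − 0.78×0.75 + 0.38) = 1/0.795 ≈ 1.258.
ΔY = k × ΔG = (+¥758 trillion) / 0.795 ≈ +¥953.5 trillion.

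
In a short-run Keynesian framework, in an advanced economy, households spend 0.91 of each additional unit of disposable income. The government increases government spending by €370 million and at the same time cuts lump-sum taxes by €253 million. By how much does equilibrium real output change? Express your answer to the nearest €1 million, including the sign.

Expenditure multiplier = 1/(1 − MPC) = 1/(1 − 0.91) = 1/0.09 ≈ 11.111.
ΔG contributes k·ΔG = (+€370 million) / 0.09 ≈ +€4,111.1 million.
ΔT of −€253 million changes first-round spending by −c·ΔT = +€230.23 million, contributing k·(−c·ΔT) = (+€230.23 million) / 0.09 ≈ +€2,558.1 million.
Net ΔY = k(ΔG − c·ΔT) = (+€600.23 million) / 0.09 ≈ +€6,669 million.

+€6,669 million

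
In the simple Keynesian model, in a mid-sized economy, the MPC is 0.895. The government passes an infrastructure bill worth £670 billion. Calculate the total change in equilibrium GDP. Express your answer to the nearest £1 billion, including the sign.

+£6,381 billion

Government-spending multiplier = 1/(1 − MPC) = 1/(1 − 0.895) = 1/0.105 ≈ 9.524.
ΔY = k × ΔG = (+£670 billion) / 0.105 ≈ +£6,381 billion.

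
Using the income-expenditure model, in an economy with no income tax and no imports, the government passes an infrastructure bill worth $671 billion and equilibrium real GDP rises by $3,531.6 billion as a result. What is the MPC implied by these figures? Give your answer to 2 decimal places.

Implied spending multiplier k = ΔY/ΔG = 3,531.6/671 ≈ 5.2632.
Since k = 1/(1 − MPC), MPC = 1 − 1/k = 1 − ΔG/ΔY = 1 − 671/3,531.6 ≈ 0.81.

0.81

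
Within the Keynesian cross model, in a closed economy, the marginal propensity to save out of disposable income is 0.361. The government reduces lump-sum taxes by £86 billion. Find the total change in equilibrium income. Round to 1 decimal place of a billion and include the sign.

+£152.2 billion

MPC = 1 − MPS = 1 − 0.361 = 0.639.
A lump-sum tax change of −£86 billion shifts disposable income by +£86 billion; first-round consumption changes by −c × ΔT = −0.639 × (−£86 billion) = +£54.954 billion.
Expenditure multiplier = 1/(1 − MPC) = 1/(1 − 0.639) = 1/0.361 ≈ 2.77.
The tax multiplier is −c × k ≈ −1.77, so ΔY = k × (−c·ΔT) = (+£54.954 billion) / 0.361 ≈ +£152.2 billion.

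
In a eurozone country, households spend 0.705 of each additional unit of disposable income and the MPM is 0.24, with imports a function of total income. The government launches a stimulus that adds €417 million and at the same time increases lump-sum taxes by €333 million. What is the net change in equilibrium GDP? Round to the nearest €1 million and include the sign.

+€341 million

Expenditure multiplier = 1/(1 − c + m) = 1/(1 − 0.705 + 0.24) = 1/0.535 ≈ 1.869.
ΔG contributes k·ΔG = (+€417 million) / 0.535 ≈ +€779.4 million.
ΔT of +€333 million changes first-round spending by −c·ΔT = −€234.765 million, contributing k·(−c·ΔT) = (−€234.765 million) / 0.535 ≈ −€438.8 million.
Net ΔY = k(ΔG − c·ΔT) = (+€182.235 million) / 0.535 ≈ +€341 million.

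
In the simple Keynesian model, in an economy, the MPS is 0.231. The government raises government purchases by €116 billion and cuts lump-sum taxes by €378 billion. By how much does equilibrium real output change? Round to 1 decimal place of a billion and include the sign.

MPC = 1 − MPS = 1 − 0.231 = 0.769.
Expenditure multiplier = 1/(1 − MPC) = 1/(1 − 0.769) = 1/0.231 ≈ 4.329.
ΔG contributes k·ΔG = (+€116 billion) / 0.231 ≈ +€502.2 billion.
ΔT of −€378 billion changes first-round spending by −c·ΔT = +€290.682 billion, contributing k·(−c·ΔT) = (+€290.682 billion) / 0.231 ≈ +€1,258.4 billion.
Net ΔY = k(ΔG − c·ΔT) = (+€406.682 billion) / 0.231 ≈ +€1,760.5 billion.

+€1,760.5 billion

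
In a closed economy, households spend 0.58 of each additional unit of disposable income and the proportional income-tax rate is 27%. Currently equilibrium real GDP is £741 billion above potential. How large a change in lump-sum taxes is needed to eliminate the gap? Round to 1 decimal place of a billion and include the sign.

Spending multiplier = 1/(1 − c(1−t)) = 1/(1 − 0.58×0.73) = 1/0.5766 ≈ 1.734.
Tax multiplier = −c·k = −0.58/0.5766 ≈ −1.006. Need ΔY = −£741 billion, so ΔT = ΔY/(−c·k) = −(−£741 billion) × 0.5766 / 0.58 ≈ +£736.7 billion.
The government should raise lump-sum taxes by £736.7 billion.

+£736.7 billion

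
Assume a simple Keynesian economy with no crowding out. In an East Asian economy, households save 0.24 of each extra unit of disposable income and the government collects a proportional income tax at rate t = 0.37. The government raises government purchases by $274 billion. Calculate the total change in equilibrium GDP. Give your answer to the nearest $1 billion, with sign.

MPC = 1 − MPS = 1 − 0.24 = 0.76.
Spending multiplier = 1/(1 − c(1−t)) = 1/(1 − 0.76×0.63) = 1/0.5212 ≈ 1.919.
ΔY = k × ΔG = (+$274 billion) / 0.5212 ≈ +$526 billion.

+$526 billion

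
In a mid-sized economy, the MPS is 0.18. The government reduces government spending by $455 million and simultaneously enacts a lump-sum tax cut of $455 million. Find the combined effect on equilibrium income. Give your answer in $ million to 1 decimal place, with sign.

MPC = 1 − MPS = 1 − 0.18 = 0.82.
Expenditure multiplier = 1/(1 − MPC) = 1/(1 − 0.82) = 1/0.18 ≈ 5.556.
ΔG contributes k·ΔG = (−$455 million) / 0.18 ≈ −$2,527.8 million.
ΔT of −$455 million changes first-round spending by −c·ΔT = +$373.1 million, contributing k·(−c·ΔT) = (+$373.1 million) / 0.18 ≈ +$2,072.8 million.
With ΔG = ΔT and no other leakages, the balanced-budget multiplier is 1, so ΔY = ΔG = −$455 million.

−$455.0 million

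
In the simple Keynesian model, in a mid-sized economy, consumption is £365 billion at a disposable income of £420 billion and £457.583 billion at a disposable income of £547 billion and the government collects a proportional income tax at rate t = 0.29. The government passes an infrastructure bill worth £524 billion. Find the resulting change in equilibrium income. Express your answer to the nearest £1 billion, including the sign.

MPC = ΔC/ΔYd = (457.583 − 365)/(547 − 420) = 92.583/127 = 0.729.
Government-spending multiplier = 1/(1 − c(1−t)) = 1/(1 − 0.729×0.71) = 1/0.48241 ≈ 2.073.
ΔY = k × ΔG = (+£524 billion) / 0.48241 ≈ +£1,086 billion.

+£1,086 billion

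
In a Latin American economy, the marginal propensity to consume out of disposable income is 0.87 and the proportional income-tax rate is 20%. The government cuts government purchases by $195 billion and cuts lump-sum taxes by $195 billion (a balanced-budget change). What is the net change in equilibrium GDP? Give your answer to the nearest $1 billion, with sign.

Expenditure multiplier = 1/(1 − c(1−t)) = 1/(1 − 0.87×0.8) = 1/0.304 ≈ 3.289.
ΔG contributes k·ΔG = (−$195 billion) / 0.304 ≈ −$641.4 billion.
ΔT of −$195 billion changes first-round spending by −c·ΔT = +$169.65 billion, contributing k·(−c·ΔT) = (+$169.65 billion) / 0.304 ≈ +$558.1 billion.
Net ΔY = k(ΔG − c·ΔT) = (−$25.35 billion) / 0.304 ≈ −$83 billion.

−$83 billion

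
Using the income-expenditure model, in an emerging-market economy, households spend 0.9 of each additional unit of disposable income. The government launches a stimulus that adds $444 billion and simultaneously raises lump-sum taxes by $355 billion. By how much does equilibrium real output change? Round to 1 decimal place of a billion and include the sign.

Expenditure multiplier = 1/(1 − MPC) = 1/(1 − 0.9) = 1/0.1 = 10.
ΔG contributes k·ΔG = (+$444 billion) / 0.1 = +$4,440 billion.
ΔT of +$355 billion changes first-round spending by −c·ΔT = −$319.5 billion, contributing k·(−c·ΔT) = (−$319.5 billion) / 0.1 = −$3,195 billion.
Net ΔY = k(ΔG − c·ΔT) = (+$124.5 billion) / 0.1 = +$1,245 billion.

+$1,245.0 billion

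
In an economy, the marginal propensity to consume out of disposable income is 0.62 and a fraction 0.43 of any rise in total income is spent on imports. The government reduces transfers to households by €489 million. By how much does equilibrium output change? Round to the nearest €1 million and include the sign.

−€374 million

The transfer change shifts disposable income by −€489 million, so first-round consumption changes by c·ΔTR = 0.62 × (−€489 million) = −€303.18 million.
Expenditure multiplier = 1/(1 − c + m) = 1/(1 − 0.62 + 0.43) = 1/0.81 ≈ 1.235.
The transfer multiplier is c × k ≈ 0.765, so ΔY = k × (c·ΔTR) = (−€303.18 million) / 0.81 ≈ −€374 million.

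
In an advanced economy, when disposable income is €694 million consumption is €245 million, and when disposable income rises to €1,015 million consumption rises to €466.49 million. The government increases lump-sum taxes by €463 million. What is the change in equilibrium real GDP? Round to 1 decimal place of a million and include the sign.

MPC = ΔC/ΔYd = (466.49 − 245)/(1,015 − 694) = 221.49/321 = 0.69.
A lump-sum tax change of +€463 million shifts disposable income by −€463 million; first-round consumption changes by −c × ΔT = −0.69 × (+€463 million) = −€319.47 million.
Expenditure multiplier = 1/(1 − MPC) = 1/(1 − 0.69) = 1/0.31 ≈ 3.226.
The tax multiplier is −c × k ≈ −2.226, so ΔY = k × (−c·ΔT) = (−€319.47 million) / 0.31 ≈ −€1,030.5 million.

−€1,030.5 million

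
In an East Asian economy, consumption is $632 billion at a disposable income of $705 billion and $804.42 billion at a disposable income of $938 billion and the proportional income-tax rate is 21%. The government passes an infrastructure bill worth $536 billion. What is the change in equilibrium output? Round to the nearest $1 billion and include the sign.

MPC = ΔC/ΔYd = (804.42 − 632)/(938 − 705) = 172.42/233 = 0.74.
Government-spending multiplier = 1/(1 − c(1−t)) = 1/(1 − 0.74×0.79) = 1/0.4154 ≈ 2.407.
ΔY = k × ΔG = (+$536 billion) / 0.4154 ≈ +$1,290 billion.

+$1,290 billion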